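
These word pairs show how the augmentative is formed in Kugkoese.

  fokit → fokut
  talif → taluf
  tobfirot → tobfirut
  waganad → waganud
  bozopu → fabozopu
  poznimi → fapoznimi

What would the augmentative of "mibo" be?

"mibo" ends in a vowel. The stems ending in a vowel (poznimi → fapoznimi, bozopu → fabozopu) add the prefix fa-.
The other pattern: stems ending in a consonant change the last vowel to 'u'.
So mibo → famibo.

famibo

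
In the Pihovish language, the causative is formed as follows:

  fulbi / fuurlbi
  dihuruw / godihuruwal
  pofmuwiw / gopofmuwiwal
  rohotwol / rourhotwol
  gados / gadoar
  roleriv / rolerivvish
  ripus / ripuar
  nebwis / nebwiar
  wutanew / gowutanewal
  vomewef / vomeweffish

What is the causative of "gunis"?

nebwis and roleriv both have last vowel 'i' yet inflect differently (nebwiar, rolerivvish), so the last vowel is not what conditions the rule; the final letter is.
"gunis" ends in -s. The stems ending in -s (gados → gadoar, nebwis → nebwiar, ripus → ripuar) drop the final letter and add -ar.
The other patterns: stems ending in -f or -v double the final consonant and add -ish; stems ending in -w add go- … -al around the stem; stems ending in -i or -l insert -ur- after the first vowel.
So gunis → guniar.

guniar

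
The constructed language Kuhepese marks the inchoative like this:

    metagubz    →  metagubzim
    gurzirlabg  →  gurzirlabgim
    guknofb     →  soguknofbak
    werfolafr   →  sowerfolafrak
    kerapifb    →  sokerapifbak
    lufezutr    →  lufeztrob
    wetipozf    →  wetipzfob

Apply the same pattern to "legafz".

solegafzak

"legafz" has second-to-last letter 'f'. The stems whose second-to-last letter is 'f' (guknofb → soguknofbak, werfolafr → sowerfolafrak, kerapifb → sokerapifbak) add so- … -ak around the stem.
The other patterns: stems whose second-to-last letter is 'b' add -im; stems whose second-to-last letter is 't' or 'z' delete the last vowel and add -ob.
So legafz → solegafzak.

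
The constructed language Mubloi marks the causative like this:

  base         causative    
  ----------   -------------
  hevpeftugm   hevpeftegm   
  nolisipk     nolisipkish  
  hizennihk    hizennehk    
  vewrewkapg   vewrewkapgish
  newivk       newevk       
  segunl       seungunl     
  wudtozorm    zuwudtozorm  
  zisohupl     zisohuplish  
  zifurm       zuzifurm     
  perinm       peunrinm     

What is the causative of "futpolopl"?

zisohupl and segunl both end in -l yet inflect differently (zisohuplish, seungunl), so the final letter is not what conditions the rule; the second-to-last letter is.
"futpolopl" has second-to-last letter 'p'. The stems whose second-to-last letter is 'p' (nolisipk → nolisipkish, zisohupl → zisohuplish, vewrewkapg → vewrewkapgish) add -ish.
So futpolopl → futpoloplish.

futpoloplish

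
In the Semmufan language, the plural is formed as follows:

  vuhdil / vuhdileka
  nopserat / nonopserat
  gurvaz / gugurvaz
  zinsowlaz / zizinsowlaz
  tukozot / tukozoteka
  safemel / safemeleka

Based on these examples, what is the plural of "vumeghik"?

nopserat and tukozot both end in -t yet inflect differently (nonopserat, tukozoteka), so the final letter is not what conditions the rule; the last vowel is.
"vumeghik" has last vowel 'i'. The one such stem in the data (vuhdil → vuhdileka) adds -eka, so the same rule applies.
The other pattern: stems whose last vowel is 'a' repeat the first consonant+vowel as a prefix.
So vumeghik → vumeghikeka.

vumeghikeka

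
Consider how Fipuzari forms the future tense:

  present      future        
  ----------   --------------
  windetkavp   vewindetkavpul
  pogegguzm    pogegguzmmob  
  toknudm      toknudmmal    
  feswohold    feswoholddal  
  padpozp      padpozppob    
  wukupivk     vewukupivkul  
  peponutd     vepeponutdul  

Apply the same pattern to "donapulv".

windetkavp and padpozp both end in -p yet inflect differently (vewindetkavpul, padpozppob), so the final letter is not what conditions the rule; the second-to-last letter is.
"donapulv" has second-to-last letter 'l'. The one such stem in the data (feswohold → feswoholddal) doubles the final consonant and adds -al (as does toknudm), so the same rule applies.
So donapulv → donapulvval.

donapulvval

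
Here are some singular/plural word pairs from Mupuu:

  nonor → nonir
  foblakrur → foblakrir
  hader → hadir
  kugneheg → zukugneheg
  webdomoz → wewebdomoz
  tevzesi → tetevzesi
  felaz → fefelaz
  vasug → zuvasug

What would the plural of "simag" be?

zusimag

kugneheg and hader both have last vowel 'e' yet inflect differently (zukugneheg, hadir), so the last vowel is not what conditions the rule; the final letter is.
"simag" ends in -g. The stems ending in -g (vasug → zuvasug, kugneheg → zukugneheg) add the prefix zu-.
So simag → zusimag.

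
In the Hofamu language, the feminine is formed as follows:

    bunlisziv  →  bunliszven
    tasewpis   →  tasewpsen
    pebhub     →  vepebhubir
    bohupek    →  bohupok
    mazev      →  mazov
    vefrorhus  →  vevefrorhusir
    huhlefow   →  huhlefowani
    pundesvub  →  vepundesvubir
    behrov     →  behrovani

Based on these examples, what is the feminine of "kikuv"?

tasewpis and vefrorhus both end in -s yet inflect differently (tasewpsen, vevefrorhusir), so the final letter is not what conditions the rule; the last vowel is.
"kikuv" has last vowel 'u'. The stems whose last vowel is 'u' (pundesvub → vepundesvubir, pebhub → vepebhubir, vefrorhus → vevefrorhusir) add ve- … -ir around the stem.
The other patterns: stems whose last vowel is 'i' delete the last vowel and add -en; stems whose last vowel is 'o' add -ani; stems whose last vowel is 'e' change the last vowel to 'o'.
So kikuv → vekikuvir.

vekikuvir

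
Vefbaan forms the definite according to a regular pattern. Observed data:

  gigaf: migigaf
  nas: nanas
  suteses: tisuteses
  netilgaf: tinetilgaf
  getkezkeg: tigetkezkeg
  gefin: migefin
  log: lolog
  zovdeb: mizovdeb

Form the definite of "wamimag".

tiwamimag

log and getkezkeg both end in -g yet inflect differently (lolog, tigetkezkeg), so the final letter is not what conditions the rule; the number of vowels is.
"wamimag" has 3 vowels. The stems with 3 vowels (getkezkeg → tigetkezkeg, suteses → tisuteses, netilgaf → tinetilgaf) add the prefix ti-.
So wamimag → tiwamimag.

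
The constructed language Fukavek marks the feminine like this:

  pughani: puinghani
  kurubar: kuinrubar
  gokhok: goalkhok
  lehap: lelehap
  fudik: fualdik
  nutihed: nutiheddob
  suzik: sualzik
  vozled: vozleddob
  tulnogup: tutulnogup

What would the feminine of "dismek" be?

dialsmek

lehap and kurubar both have last vowel 'a' yet inflect differently (lelehap, kuinrubar), so the last vowel is not what conditions the rule; the final letter is.
"dismek" ends in -k. The stems ending in -k (suzik → sualzik, gokhok → goalkhok, fudik → fualdik) insert -al- after the first vowel.
So dismek → dialsmek.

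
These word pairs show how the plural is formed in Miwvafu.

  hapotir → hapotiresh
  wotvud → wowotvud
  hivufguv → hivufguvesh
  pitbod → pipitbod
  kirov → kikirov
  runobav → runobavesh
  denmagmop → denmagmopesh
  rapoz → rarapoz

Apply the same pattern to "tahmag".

"tahmag" has 2 vowels. The stems with 2 vowels (kirov → kikirov, pitbod → pipitbod, rapoz → rarapoz) repeat the first consonant+vowel as a prefix.
The other pattern: stems with 3 vowels add -esh.
So tahmag → tatahmag.

tatahmag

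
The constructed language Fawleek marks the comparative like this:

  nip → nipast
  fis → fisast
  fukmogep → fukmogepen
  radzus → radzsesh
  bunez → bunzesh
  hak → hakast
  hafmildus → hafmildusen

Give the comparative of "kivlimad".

kivlimaden

"kivlimad" has 3 vowels. The stems with 3 vowels (fukmogep → fukmogepen, hafmildus → hafmildusen) add -en.
So kivlimad → kivlimaden.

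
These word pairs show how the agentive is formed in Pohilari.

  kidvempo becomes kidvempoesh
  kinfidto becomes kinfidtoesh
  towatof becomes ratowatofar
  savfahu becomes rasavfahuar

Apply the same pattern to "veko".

vekoesh

"veko" ends in -o. The stems ending in -o (kidvempo → kidvempoesh, kinfidto → kinfidtoesh) add -esh.
So veko → vekoesh.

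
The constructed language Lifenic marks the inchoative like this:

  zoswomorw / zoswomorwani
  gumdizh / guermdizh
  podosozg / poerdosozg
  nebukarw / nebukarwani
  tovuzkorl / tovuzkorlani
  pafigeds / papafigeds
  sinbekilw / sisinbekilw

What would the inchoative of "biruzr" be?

bierruzr

nebukarw and sinbekilw both end in -w yet inflect differently (nebukarwani, sisinbekilw), so the final letter is not what conditions the rule; the second-to-last letter is.
"biruzr" has second-to-last letter 'z'. The stems whose second-to-last letter is 'z' (gumdizh → guermdizh, podosozg → poerdosozg) insert -er- after the first vowel.
The other patterns: stems whose second-to-last letter is 'r' add -ani; stems whose second-to-last letter is 'd' or 'l' repeat the first consonant+vowel as a prefix.
So biruzr → bierruzr.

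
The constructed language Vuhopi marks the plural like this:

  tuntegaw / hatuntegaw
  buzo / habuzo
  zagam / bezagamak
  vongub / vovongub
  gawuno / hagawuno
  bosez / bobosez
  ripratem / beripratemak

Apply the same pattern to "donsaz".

"donsaz" ends in -z. The one such stem in the data (bosez → bobosez) repeats the first consonant+vowel as a prefix (as does vongub), so the same rule applies.
The other patterns: stems ending in -m add be- … -ak around the stem; stems ending in -o or -w add the prefix ha-.
So donsaz → dodonsaz.

dodonsaz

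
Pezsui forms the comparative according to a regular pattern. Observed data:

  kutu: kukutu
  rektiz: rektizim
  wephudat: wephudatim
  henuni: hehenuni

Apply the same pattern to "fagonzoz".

fagonzozim

henuni and rektiz both have last vowel 'i' yet inflect differently (hehenuni, rektizim), so the last vowel is not what conditions the rule; whether the stem ends in a vowel or a consonant is.
"fagonzoz" ends in a consonant. The stems ending in a consonant (wephudat → wephudatim, rektiz → rektizim) add -im.
So fagonzoz → fagonzozim.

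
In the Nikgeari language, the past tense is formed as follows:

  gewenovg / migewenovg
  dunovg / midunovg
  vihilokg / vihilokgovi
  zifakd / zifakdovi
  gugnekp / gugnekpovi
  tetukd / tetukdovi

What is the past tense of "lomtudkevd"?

milomtudkevd

"lomtudkevd" has second-to-last letter 'v'. The stems whose second-to-last letter is 'v' (gewenovg → migewenovg, dunovg → midunovg) add the prefix mi-.
So lomtudkevd → milomtudkevd.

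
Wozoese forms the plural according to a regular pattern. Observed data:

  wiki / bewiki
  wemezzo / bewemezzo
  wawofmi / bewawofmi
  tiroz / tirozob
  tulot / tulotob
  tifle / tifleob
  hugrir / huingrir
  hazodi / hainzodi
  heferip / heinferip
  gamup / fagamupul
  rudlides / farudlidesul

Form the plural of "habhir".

hainbhir

wiki and hazodi both end in -i yet inflect differently (bewiki, hainzodi), so the final letter is not what conditions the rule; the first letter is.
"habhir" begins with h-. The stems beginning with h- (hugrir → huingrir, hazodi → hainzodi, heferip → heinferip) insert -in- after the first vowel.
So habhir → hainbhir.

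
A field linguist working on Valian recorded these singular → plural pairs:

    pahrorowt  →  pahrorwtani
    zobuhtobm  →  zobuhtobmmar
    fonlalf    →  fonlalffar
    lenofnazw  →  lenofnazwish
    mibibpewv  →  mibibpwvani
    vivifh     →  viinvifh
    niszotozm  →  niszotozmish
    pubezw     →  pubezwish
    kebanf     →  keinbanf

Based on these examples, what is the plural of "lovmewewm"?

kebanf and fonlalf both end in -f yet inflect differently (keinbanf, fonlalffar), so the final letter is not what conditions the rule; the second-to-last letter is.
"lovmewewm" has second-to-last letter 'w'. The stems whose second-to-last letter is 'w' (pahrorowt → pahrorwtani, mibibpewv → mibibpwvani) delete the last vowel and add -ani.
So lovmewewm → lovmewwmani.

lovmewwmani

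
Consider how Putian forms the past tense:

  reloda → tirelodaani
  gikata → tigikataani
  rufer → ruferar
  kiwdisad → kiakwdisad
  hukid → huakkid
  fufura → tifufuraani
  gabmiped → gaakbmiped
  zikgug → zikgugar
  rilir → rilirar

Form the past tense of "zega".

fufura and kiwdisad both have last vowel 'a' yet inflect differently (tifufuraani, kiakwdisad), so the last vowel is not what conditions the rule; the final letter is.
"zega" ends in -a. The stems ending in -a (fufura → tifufuraani, reloda → tirelodaani, gikata → tigikataani) add ti- … -ani around the stem.
So zega → tizegaani.

tizegaani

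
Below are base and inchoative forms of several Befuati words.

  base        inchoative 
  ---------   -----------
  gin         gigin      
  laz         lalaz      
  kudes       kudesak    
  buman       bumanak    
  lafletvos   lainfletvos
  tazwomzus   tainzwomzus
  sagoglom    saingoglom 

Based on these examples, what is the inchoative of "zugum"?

zugumak

"zugum" has 2 vowels. The stems with 2 vowels (kudes → kudesak, buman → bumanak) add -ak.
The other patterns: stems with 1 vowel repeat the first consonant+vowel as a prefix; stems with 3 vowels insert -in- after the first vowel.
So zugum → zugumak.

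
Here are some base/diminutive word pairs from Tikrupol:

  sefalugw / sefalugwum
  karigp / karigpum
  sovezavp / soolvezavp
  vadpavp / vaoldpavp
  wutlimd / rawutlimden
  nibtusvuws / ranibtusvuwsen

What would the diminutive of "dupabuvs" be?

karigp and sovezavp both end in -p yet inflect differently (karigpum, soolvezavp), so the final letter is not what conditions the rule; the second-to-last letter is.
"dupabuvs" has second-to-last letter 'v'. The stems whose second-to-last letter is 'v' (sovezavp → soolvezavp, vadpavp → vaoldpavp) insert -ol- after the first vowel.
The other patterns: stems whose second-to-last letter is 'g' add -um; stems whose second-to-last letter is 'm' or 'w' add ra- … -en around the stem.
So dupabuvs → duolpabuvs.

duolpabuvs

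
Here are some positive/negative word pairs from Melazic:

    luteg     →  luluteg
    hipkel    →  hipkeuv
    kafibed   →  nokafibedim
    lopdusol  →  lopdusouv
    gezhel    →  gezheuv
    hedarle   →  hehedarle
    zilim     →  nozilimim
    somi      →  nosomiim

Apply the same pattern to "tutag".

tututag

luteg and hipkel both have last vowel 'e' yet inflect differently (luluteg, hipkeuv), so the last vowel is not what conditions the rule; the final letter is.
"tutag" ends in -g. The one such stem in the data (luteg → luluteg) repeats the first consonant+vowel as a prefix (as does hedarle), so the same rule applies.
So tutag → tututag.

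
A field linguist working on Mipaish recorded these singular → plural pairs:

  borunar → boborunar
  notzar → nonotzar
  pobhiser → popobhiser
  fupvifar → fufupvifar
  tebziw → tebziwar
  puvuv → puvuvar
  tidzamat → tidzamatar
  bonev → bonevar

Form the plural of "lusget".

borunar and tidzamat both have last vowel 'a' yet inflect differently (boborunar, tidzamatar), so the last vowel is not what conditions the rule; the final letter is.
"lusget" ends in -t. The one such stem in the data (tidzamat → tidzamatar) adds -ar, so the same rule applies.
So lusget → lusgetar.

lusgetar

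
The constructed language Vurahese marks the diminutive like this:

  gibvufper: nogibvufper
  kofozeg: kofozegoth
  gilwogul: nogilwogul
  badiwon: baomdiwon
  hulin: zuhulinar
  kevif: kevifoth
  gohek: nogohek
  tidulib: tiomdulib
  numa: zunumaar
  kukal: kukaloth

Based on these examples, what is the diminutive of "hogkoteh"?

zuhogkotehar

gilwogul and kukal both end in -l yet inflect differently (nogilwogul, kukaloth), so the final letter is not what conditions the rule; the first letter is.
"hogkoteh" begins with h-. The one such stem in the data (hulin → zuhulinar) adds zu- … -ar around the stem, so the same rule applies.
So hogkoteh → zuhogkotehar.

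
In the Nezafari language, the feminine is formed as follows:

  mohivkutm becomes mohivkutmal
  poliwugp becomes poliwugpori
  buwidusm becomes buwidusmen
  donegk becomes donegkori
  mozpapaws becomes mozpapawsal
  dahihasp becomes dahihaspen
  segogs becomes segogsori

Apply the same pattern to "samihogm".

samihogmori

dahihasp and poliwugp both end in -p yet inflect differently (dahihaspen, poliwugpori), so the final letter is not what conditions the rule; the second-to-last letter is.
"samihogm" has second-to-last letter 'g'. The stems whose second-to-last letter is 'g' (donegk → donegkori, poliwugp → poliwugpori, segogs → segogsori) add -ori.
So samihogm → samihogmori.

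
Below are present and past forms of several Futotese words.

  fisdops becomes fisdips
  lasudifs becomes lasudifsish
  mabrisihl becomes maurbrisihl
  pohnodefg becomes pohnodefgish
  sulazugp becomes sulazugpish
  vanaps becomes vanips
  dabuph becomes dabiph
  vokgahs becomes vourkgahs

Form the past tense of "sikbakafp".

vanaps and vokgahs both end in -s yet inflect differently (vanips, vourkgahs), so the final letter is not what conditions the rule; the second-to-last letter is.
"sikbakafp" has second-to-last letter 'f'. The stems whose second-to-last letter is 'f' (pohnodefg → pohnodefgish, lasudifs → lasudifsish) add -ish.
The other patterns: stems whose second-to-last letter is 'p' change the last vowel to 'i'; stems whose second-to-last letter is 'h' insert -ur- after the first vowel.
So sikbakafp → sikbakafpish.

sikbakafpish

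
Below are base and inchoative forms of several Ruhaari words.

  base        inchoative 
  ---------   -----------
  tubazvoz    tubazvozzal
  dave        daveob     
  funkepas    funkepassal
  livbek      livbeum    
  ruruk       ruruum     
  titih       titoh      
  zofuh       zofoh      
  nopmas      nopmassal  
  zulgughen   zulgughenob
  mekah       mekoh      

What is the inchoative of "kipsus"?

kipsussal

"kipsus" ends in -s. The stems ending in -s (funkepas → funkepassal, nopmas → nopmassal) double the final consonant and add -al.
The other patterns: stems ending in -k drop the final letter and add -um; stems ending in -e or -n add -ob; stems ending in -h change the last vowel to 'o'.
So kipsus → kipsussal.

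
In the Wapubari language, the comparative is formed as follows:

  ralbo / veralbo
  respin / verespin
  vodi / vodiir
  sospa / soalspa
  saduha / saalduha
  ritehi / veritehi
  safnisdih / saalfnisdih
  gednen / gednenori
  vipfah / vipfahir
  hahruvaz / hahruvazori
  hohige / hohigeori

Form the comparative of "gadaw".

"gadaw" begins with g-. The one such stem in the data (gednen → gednenori) adds -ori, so the same rule applies.
So gadaw → gadawori.

gadawori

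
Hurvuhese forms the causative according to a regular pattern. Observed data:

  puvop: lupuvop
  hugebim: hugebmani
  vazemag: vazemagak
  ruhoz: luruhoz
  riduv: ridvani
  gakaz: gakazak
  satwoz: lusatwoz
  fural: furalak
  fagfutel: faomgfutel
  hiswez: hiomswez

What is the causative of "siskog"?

lusiskog

ruhoz and gakaz both end in -z yet inflect differently (luruhoz, gakazak), so the final letter is not what conditions the rule; the last vowel is.
"siskog" has last vowel 'o'. The stems whose last vowel is 'o' (puvop → lupuvop, ruhoz → luruhoz, satwoz → lusatwoz) add the prefix lu-.
The other patterns: stems whose last vowel is 'a' add -ak; stems whose last vowel is 'e' insert -om- after the first vowel; stems whose last vowel is 'i' or 'u' delete the last vowel and add -ani.
So siskog → lusiskog.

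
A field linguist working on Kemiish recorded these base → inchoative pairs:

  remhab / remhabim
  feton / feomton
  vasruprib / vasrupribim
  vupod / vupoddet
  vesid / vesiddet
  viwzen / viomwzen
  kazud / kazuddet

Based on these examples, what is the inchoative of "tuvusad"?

"tuvusad" ends in -d. The stems ending in -d (vesid → vesiddet, kazud → kazuddet, vupod → vupoddet) double the final consonant and add -et.
So tuvusad → tuvusaddet.

tuvusaddet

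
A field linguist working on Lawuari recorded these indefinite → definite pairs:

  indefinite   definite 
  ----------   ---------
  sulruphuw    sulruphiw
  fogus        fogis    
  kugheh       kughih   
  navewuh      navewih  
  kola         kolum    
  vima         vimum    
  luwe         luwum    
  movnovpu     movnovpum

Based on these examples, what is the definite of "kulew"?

kuliw

kugheh and luwe both have last vowel 'e' yet inflect differently (kughih, luwum), so the last vowel is not what conditions the rule; whether the stem ends in a vowel or a consonant is.
"kulew" ends in a consonant. The stems ending in a consonant (sulruphuw → sulruphiw, fogus → fogis, kugheh → kughih) change the last vowel to 'i'.
So kulew → kuliw.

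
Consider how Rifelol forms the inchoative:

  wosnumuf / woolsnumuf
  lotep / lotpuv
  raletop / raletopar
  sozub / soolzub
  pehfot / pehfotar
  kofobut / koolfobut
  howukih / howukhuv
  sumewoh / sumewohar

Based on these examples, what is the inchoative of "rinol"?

rinolar

kofobut and pehfot both end in -t yet inflect differently (koolfobut, pehfotar), so the final letter is not what conditions the rule; the last vowel is.
"rinol" has last vowel 'o'. The stems whose last vowel is 'o' (sumewoh → sumewohar, raletop → raletopar, pehfot → pehfotar) add -ar.
The other patterns: stems whose last vowel is 'u' insert -ol- after the first vowel; stems whose last vowel is 'e' or 'i' delete the last vowel and add -uv.
So rinol → rinolar.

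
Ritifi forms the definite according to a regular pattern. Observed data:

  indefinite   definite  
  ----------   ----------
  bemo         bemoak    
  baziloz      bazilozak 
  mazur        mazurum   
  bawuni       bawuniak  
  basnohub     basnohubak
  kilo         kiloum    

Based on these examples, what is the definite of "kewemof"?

bemo and kilo both end in -o yet inflect differently (bemoak, kiloum), so the final letter is not what conditions the rule; the first letter is.
"kewemof" begins with k-. The one such stem in the data (kilo → kiloum) adds -um, so the same rule applies.
The other pattern: stems beginning with b- add -ak.
So kewemof → kewemofum.

kewemofum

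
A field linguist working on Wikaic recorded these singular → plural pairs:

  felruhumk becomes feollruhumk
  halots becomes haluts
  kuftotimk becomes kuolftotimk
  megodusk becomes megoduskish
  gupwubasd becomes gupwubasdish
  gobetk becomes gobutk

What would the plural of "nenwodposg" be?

nenwodposgish

"nenwodposg" has second-to-last letter 's'. The stems whose second-to-last letter is 's' (megodusk → megoduskish, gupwubasd → gupwubasdish) add -ish.
The other patterns: stems whose second-to-last letter is 't' change the last vowel to 'u'; stems whose second-to-last letter is 'm' insert -ol- after the first vowel.
So nenwodposg → nenwodposgish.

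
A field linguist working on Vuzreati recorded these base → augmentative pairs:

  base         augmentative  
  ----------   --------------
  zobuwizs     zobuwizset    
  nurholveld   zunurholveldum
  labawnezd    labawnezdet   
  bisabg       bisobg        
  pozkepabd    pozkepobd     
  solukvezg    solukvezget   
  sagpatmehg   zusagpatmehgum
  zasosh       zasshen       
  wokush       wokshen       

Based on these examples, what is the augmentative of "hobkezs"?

hobkezset

"hobkezs" has second-to-last letter 'z'. The stems whose second-to-last letter is 'z' (zobuwizs → zobuwizset, solukvezg → solukvezget, labawnezd → labawnezdet) add -et.
The other patterns: stems whose second-to-last letter is 'b' change the last vowel to 'o'; stems whose second-to-last letter is 's' delete the last vowel and add -en; stems whose second-to-last letter is 'h' or 'l' add zu- … -um around the stem.
So hobkezs → hobkezset.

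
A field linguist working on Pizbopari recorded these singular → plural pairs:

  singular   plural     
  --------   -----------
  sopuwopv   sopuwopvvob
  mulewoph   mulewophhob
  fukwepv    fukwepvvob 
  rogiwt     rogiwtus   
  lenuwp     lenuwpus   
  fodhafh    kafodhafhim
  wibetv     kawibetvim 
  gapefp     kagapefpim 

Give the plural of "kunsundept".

kunsundepttob

mulewoph and fodhafh both end in -h yet inflect differently (mulewophhob, kafodhafhim), so the final letter is not what conditions the rule; the second-to-last letter is.
"kunsundept" has second-to-last letter 'p'. The stems whose second-to-last letter is 'p' (sopuwopv → sopuwopvvob, mulewoph → mulewophhob, fukwepv → fukwepvvob) double the final consonant and add -ob.
So kunsundept → kunsundepttob.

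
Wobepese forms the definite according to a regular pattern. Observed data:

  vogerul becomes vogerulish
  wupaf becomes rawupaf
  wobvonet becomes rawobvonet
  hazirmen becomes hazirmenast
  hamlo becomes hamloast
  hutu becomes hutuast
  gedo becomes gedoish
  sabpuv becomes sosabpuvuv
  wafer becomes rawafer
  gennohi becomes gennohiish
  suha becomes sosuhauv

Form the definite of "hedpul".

hamlo and gedo both end in -o yet inflect differently (hamloast, gedoish), so the final letter is not what conditions the rule; the first letter is.
"hedpul" begins with h-. The stems beginning with h- (hamlo → hamloast, hutu → hutuast, hazirmen → hazirmenast) add -ast.
So hedpul → hedpulast.

hedpulast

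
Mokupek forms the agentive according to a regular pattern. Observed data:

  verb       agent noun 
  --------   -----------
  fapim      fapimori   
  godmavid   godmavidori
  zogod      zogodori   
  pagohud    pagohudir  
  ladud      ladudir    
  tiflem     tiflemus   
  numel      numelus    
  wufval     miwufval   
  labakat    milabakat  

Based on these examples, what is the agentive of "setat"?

godmavid and pagohud both end in -d yet inflect differently (godmavidori, pagohudir), so the final letter is not what conditions the rule; the last vowel is.
"setat" has last vowel 'a'. The stems whose last vowel is 'a' (wufval → miwufval, labakat → milabakat) add the prefix mi-.
The other patterns: stems whose last vowel is 'i' or 'o' add -ori; stems whose last vowel is 'u' add -ir; stems whose last vowel is 'e' add -us.
So setat → misetat.

misetat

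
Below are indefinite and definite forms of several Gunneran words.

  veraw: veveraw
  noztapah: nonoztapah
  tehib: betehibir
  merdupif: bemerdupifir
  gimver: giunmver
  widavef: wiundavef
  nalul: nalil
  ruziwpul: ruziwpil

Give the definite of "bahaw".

merdupif and widavef both end in -f yet inflect differently (bemerdupifir, wiundavef), so the final letter is not what conditions the rule; the last vowel is.
"bahaw" has last vowel 'a'. The stems whose last vowel is 'a' (veraw → veveraw, noztapah → nonoztapah) repeat the first consonant+vowel as a prefix.
So bahaw → babahaw.

babahaw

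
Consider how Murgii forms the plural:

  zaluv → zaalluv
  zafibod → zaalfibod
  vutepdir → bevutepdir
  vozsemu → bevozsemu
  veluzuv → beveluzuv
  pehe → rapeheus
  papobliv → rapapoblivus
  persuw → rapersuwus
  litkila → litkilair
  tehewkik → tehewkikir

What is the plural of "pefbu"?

zaluv and veluzuv both end in -v yet inflect differently (zaalluv, beveluzuv), so the final letter is not what conditions the rule; the first letter is.
"pefbu" begins with p-. The stems beginning with p- (pehe → rapeheus, papobliv → rapapoblivus, persuw → rapersuwus) add ra- … -us around the stem.
So pefbu → rapefbuus.

rapefbuus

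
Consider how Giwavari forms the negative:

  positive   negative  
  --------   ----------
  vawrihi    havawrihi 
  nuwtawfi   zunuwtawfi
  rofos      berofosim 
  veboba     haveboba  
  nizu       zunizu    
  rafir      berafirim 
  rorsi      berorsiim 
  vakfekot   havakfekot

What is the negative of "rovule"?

berovuleim

nuwtawfi and vawrihi both end in -i yet inflect differently (zunuwtawfi, havawrihi), so the final letter is not what conditions the rule; the first letter is.
"rovule" begins with r-. The stems beginning with r- (rofos → berofosim, rorsi → berorsiim, rafir → berafirim) add be- … -im around the stem.
The other patterns: stems beginning with n- add the prefix zu-; stems beginning with v- add the prefix ha-.
So rovule → berovuleim.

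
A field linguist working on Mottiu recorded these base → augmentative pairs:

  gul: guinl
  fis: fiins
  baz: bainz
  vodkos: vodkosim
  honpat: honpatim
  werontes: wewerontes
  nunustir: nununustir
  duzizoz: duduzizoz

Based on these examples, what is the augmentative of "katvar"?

fis and vodkos both end in -s yet inflect differently (fiins, vodkosim), so the final letter is not what conditions the rule; the number of vowels is.
"katvar" has 2 vowels. The stems with 2 vowels (vodkos → vodkosim, honpat → honpatim) add -im.
The other patterns: stems with 1 vowel insert -in- after the first vowel; stems with 3 vowels repeat the first consonant+vowel as a prefix.
So katvar → katvarim.

katvarim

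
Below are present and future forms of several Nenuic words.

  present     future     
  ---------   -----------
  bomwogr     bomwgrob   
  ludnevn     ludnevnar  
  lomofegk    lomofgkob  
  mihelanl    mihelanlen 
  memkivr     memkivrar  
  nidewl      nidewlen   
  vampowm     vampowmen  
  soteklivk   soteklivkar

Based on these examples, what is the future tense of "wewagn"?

lomofegk and soteklivk both end in -k yet inflect differently (lomofgkob, soteklivkar), so the final letter is not what conditions the rule; the second-to-last letter is.
"wewagn" has second-to-last letter 'g'. The stems whose second-to-last letter is 'g' (bomwogr → bomwgrob, lomofegk → lomofgkob) delete the last vowel and add -ob.
The other patterns: stems whose second-to-last letter is 'v' add -ar; stems whose second-to-last letter is 'n' or 'w' add -en.
So wewagn → wewgnob.

wewgnob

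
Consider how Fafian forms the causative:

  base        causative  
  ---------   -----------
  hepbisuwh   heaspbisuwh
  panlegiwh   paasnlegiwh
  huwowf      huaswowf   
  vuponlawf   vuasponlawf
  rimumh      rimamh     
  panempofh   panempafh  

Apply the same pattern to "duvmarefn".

duvmarafn

hepbisuwh and panempofh both end in -h yet inflect differently (heaspbisuwh, panempafh), so the final letter is not what conditions the rule; the second-to-last letter is.
"duvmarefn" has second-to-last letter 'f'. The one such stem in the data (panempofh → panempafh) changes the last vowel to 'a' (as does rimumh), so the same rule applies.
The other pattern: stems whose second-to-last letter is 'w' insert -as- after the first vowel.
So duvmarefn → duvmarafn.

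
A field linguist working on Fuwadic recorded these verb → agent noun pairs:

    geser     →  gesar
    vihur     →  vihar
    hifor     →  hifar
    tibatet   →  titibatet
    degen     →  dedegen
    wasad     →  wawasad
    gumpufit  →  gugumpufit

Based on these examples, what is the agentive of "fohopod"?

geser and tibatet both have last vowel 'e' yet inflect differently (gesar, titibatet), so the last vowel is not what conditions the rule; the final letter is.
"fohopod" ends in -d. The one such stem in the data (wasad → wawasad) repeats the first consonant+vowel as a prefix (as do tibatet, degen), so the same rule applies.
The other pattern: stems ending in -r change the last vowel to 'a'.
So fohopod → fofohopod.

fofohopod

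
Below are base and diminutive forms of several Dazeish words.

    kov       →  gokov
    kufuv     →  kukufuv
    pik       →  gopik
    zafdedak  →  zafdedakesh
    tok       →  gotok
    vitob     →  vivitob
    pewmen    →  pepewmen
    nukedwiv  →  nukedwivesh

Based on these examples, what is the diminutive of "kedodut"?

kedodutesh

kov and kufuv both end in -v yet inflect differently (gokov, kukufuv), so the final letter is not what conditions the rule; the number of vowels is.
"kedodut" has 3 vowels. The stems with 3 vowels (nukedwiv → nukedwivesh, zafdedak → zafdedakesh) add -esh.
The other patterns: stems with 1 vowel add the prefix go-; stems with 2 vowels repeat the first consonant+vowel as a prefix.
So kedodut → kedodutesh.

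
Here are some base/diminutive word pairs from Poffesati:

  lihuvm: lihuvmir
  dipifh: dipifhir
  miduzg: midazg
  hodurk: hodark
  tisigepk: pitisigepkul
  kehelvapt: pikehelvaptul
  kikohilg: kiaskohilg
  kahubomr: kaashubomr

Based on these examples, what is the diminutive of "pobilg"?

hodurk and tisigepk both end in -k yet inflect differently (hodark, pitisigepkul), so the final letter is not what conditions the rule; the second-to-last letter is.
"pobilg" has second-to-last letter 'l'. The one such stem in the data (kikohilg → kiaskohilg) inserts -as- after the first vowel (as does kahubomr), so the same rule applies.
The other patterns: stems whose second-to-last letter is 'f' or 'v' add -ir; stems whose second-to-last letter is 'r' or 'z' change the last vowel to 'a'; stems whose second-to-last letter is 'p' add pi- … -ul around the stem.
So pobilg → poasbilg.

poasbilg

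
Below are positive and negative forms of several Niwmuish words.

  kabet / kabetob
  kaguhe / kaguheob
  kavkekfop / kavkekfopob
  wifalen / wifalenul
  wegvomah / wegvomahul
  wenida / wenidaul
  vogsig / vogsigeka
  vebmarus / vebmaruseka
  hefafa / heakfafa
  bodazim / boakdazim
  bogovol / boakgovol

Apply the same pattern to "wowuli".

wowuliul

wenida and hefafa both end in -a yet inflect differently (wenidaul, heakfafa), so the final letter is not what conditions the rule; the first letter is.
"wowuli" begins with w-. The stems beginning with w- (wifalen → wifalenul, wegvomah → wegvomahul, wenida → wenidaul) add -ul.
The other patterns: stems beginning with k- add -ob; stems beginning with v- add -eka; stems beginning with b- or h- insert -ak- after the first vowel.
So wowuli → wowuliul.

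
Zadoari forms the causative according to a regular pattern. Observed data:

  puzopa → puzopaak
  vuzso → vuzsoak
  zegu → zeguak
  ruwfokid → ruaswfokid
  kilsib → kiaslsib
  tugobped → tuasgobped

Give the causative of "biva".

bivaak

puzopa and ruwfokid both have 3 vowels yet inflect differently (puzopaak, ruaswfokid), so the number of vowels is not what conditions the rule; whether the stem ends in a vowel or a consonant is.
"biva" ends in a vowel. The stems ending in a vowel (puzopa → puzopaak, vuzso → vuzsoak, zegu → zeguak) add -ak.
So biva → bivaak.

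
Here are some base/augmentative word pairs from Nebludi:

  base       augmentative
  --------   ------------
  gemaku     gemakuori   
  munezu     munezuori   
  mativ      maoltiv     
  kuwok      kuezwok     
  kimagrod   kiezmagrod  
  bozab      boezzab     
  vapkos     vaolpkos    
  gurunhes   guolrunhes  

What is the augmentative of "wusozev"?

vapkos and kuwok both have last vowel 'o' yet inflect differently (vaolpkos, kuezwok), so the last vowel is not what conditions the rule; the final letter is.
"wusozev" ends in -v. The one such stem in the data (mativ → maoltiv) inserts -ol- after the first vowel (as do vapkos, gurunhes), so the same rule applies.
So wusozev → wuolsozev.

wuolsozev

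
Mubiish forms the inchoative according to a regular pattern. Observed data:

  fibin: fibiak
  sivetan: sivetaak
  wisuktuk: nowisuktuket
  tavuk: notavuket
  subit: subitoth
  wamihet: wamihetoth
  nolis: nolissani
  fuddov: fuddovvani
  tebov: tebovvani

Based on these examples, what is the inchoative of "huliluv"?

fibin and subit both have last vowel 'i' yet inflect differently (fibiak, subitoth), so the last vowel is not what conditions the rule; the final letter is.
"huliluv" ends in -v. The stems ending in -v (fuddov → fuddovvani, tebov → tebovvani) double the final consonant and add -ani.
The other patterns: stems ending in -n drop the final letter and add -ak; stems ending in -k add no- … -et around the stem; stems ending in -t add -oth.
So huliluv → huliluvvani.

huliluvvani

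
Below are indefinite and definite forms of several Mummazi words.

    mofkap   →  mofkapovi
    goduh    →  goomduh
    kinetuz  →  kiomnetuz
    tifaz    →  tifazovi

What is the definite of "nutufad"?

nutufadovi

"nutufad" has last vowel 'a'. The stems whose last vowel is 'a' (mofkap → mofkapovi, tifaz → tifazovi) add -ovi.
So nutufad → nutufadovi.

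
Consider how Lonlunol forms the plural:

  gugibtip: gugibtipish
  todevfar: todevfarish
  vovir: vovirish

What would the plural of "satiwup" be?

Every pair shown (gugibtip → gugibtipish, todevfar → todevfarish, vovir → vovirish) follows the same rule: add -ish.
So satiwup → satiwupish.

satiwupish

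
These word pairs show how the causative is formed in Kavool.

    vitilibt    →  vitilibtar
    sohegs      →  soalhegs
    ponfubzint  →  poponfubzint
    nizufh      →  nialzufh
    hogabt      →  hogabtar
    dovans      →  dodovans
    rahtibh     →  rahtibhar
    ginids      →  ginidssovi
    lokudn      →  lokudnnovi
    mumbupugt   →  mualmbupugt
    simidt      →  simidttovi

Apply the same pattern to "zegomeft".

"zegomeft" has second-to-last letter 'f'. The one such stem in the data (nizufh → nialzufh) inserts -al- after the first vowel (as do mumbupugt, sohegs), so the same rule applies.
The other patterns: stems whose second-to-last letter is 'b' add -ar; stems whose second-to-last letter is 'd' double the final consonant and add -ovi; stems whose second-to-last letter is 'n' repeat the first consonant+vowel as a prefix.
So zegomeft → zealgomeft.

zealgomeft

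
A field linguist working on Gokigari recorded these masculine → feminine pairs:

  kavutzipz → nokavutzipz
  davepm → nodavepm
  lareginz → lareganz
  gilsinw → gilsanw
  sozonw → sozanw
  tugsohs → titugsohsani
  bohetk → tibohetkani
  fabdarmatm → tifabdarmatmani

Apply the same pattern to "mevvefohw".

timevvefohwani

"mevvefohw" has second-to-last letter 'h'. The one such stem in the data (tugsohs → titugsohsani) adds ti- … -ani around the stem, so the same rule applies.
So mevvefohw → timevvefohwani.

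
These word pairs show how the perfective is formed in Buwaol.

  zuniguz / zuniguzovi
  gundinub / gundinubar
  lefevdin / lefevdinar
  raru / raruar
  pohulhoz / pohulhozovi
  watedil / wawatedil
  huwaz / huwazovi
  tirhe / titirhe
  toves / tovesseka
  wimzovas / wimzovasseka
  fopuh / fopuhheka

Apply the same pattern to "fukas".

zuniguz and fopuh both have last vowel 'u' yet inflect differently (zuniguzovi, fopuhheka), so the last vowel is not what conditions the rule; the final letter is.
"fukas" ends in -s. The stems ending in -s (wimzovas → wimzovasseka, toves → tovesseka) double the final consonant and add -eka.
The other patterns: stems ending in -z add -ovi; stems ending in -e or -l repeat the first consonant+vowel as a prefix; stems ending in -b, -n or -u add -ar.
So fukas → fukasseka.

fukasseka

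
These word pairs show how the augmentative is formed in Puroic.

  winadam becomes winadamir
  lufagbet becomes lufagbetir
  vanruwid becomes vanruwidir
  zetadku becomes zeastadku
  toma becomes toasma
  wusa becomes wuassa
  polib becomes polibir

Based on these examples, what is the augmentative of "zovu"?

zoasvu

winadam and toma both have last vowel 'a' yet inflect differently (winadamir, toasma), so the last vowel is not what conditions the rule; whether the stem ends in a vowel or a consonant is.
"zovu" ends in a vowel. The stems ending in a vowel (toma → toasma, wusa → wuassa, zetadku → zeastadku) insert -as- after the first vowel.
The other pattern: stems ending in a consonant add -ir.
So zovu → zoasvu.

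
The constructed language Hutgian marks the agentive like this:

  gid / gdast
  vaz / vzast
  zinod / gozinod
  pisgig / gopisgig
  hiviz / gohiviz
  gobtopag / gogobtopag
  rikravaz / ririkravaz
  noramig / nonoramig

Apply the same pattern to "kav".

kvast

"kav" has 1 vowel. The stems with 1 vowel (gid → gdast, vaz → vzast) delete the last vowel and add -ast.
The other patterns: stems with 2 vowels add the prefix go-; stems with 3 vowels repeat the first consonant+vowel as a prefix.
So kav → kvast.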